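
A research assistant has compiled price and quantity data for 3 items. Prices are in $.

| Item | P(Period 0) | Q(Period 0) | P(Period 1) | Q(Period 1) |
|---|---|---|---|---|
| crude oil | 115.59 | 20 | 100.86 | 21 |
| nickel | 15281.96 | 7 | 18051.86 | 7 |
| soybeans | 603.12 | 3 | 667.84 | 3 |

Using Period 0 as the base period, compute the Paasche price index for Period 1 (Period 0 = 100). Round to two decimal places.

117.33

Paasche price index uses current-period quantities as weights.
ΣP(Period 1)·Q(Period 1) = 100.86×21 + 18051.86×7 + 667.84×3 = 2118.06 + 126363.02 + 2003.52 = 130484.6
ΣP(Period 0)·Q(Period 1) = 115.59×21 + 15281.96×7 + 603.12×3 = 2427.39 + 106973.72 + 1809.36 = 111210.47
Index = 130484.6 / 111210.47 × 100 = 117.3312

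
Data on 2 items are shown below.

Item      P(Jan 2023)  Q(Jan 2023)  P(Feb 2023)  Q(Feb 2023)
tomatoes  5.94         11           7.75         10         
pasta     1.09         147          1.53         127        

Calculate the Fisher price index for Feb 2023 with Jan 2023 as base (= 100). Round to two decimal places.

137.45

Laspeyres component (base-period weights):
ΣP(Feb 2023)Q(Jan 2023) = 7.75×11 + 1.53×147 = 85.25 + 224.91 = 310.16
ΣP(Jan 2023)Q(Jan 2023) = 5.94×11 + 1.09×147 = 65.34 + 160.23 = 225.57
L = 310.16 / 225.57 × 100 = 137.5006
Paasche component (current-period weights):
ΣP(Feb 2023)Q(Feb 2023) = 7.75×10 + 1.53×127 = 77.5 + 194.31 = 271.81
ΣP(Jan 2023)Q(Feb 2023) = 5.94×10 + 1.09×127 = 59.4 + 138.43 = 197.83
P = 271.81 / 197.83 × 100 = 137.3957
Fisher = √(L × P) = √(137.5006 × 137.3957) = 137.4481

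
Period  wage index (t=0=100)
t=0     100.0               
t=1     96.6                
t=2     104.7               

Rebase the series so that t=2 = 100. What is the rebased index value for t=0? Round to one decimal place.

Rebased(t=0) = 100.0 / 104.7 × 100 = 95.5110

95.5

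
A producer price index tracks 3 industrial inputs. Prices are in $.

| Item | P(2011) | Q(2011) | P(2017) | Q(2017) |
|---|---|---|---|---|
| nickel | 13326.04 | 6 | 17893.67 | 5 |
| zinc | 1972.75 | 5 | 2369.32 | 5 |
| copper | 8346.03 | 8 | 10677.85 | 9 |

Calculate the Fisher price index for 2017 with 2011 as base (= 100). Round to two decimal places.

Laspeyres component (base-period weights):
ΣP(2017)Q(2011) = 17893.67×6 + 2369.32×5 + 10677.85×8 = 107362.02 + 11846.6 + 85422.8 = 204631.42
ΣP(2011)Q(2011) = 13326.04×6 + 1972.75×5 + 8346.03×8 = 79956.24 + 9863.75 + 66768.24 = 156588.23
L = 204631.42 / 156588.23 × 100 = 130.6812
Paasche component (current-period weights):
ΣP(2017)Q(2017) = 17893.67×5 + 2369.32×5 + 10677.85×9 = 89468.35 + 11846.6 + 96100.65 = 197415.6
ΣP(2011)Q(2017) = 13326.04×5 + 1972.75×5 + 8346.03×9 = 66630.2 + 9863.75 + 75114.27 = 151608.22
P = 197415.6 / 151608.22 × 100 = 130.2143
Fisher = √(L × P) = √(130.6812 × 130.2143) = 130.4476

130.45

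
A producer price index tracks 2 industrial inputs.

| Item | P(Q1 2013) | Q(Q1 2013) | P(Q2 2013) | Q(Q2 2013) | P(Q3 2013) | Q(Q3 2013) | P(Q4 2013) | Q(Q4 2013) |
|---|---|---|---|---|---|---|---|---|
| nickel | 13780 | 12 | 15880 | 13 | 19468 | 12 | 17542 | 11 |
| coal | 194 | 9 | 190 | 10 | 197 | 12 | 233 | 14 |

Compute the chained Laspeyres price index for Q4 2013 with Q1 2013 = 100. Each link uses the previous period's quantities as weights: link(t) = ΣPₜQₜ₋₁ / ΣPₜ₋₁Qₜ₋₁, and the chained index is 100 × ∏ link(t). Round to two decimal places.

127.32

Link Q1 2013→Q2 2013:
ΣP(Q2 2013)Q(Q1 2013) = 15880×12 + 190×9 = 190560 + 1710 = 192270
ΣP(Q1 2013)Q(Q1 2013) = 13780×12 + 194×9 = 165360 + 1746 = 167106
link = 192270/167106 = 1.150587
Link Q2 2013→Q3 2013:
ΣP(Q3 2013)Q(Q2 2013) = 19468×13 + 197×10 = 253084 + 1970 = 255054
ΣP(Q2 2013)Q(Q2 2013) = 15880×13 + 190×10 = 206440 + 1900 = 208340
link = 255054/208340 = 1.224220
Link Q3 2013→Q4 2013:
ΣP(Q4 2013)Q(Q3 2013) = 17542×12 + 233×12 = 210504 + 2796 = 213300
ΣP(Q3 2013)Q(Q3 2013) = 19468×12 + 197×12 = 233616 + 2364 = 235980
link = 213300/235980 = 0.903890
Chained index = 100 × 1.150587 × 1.224220 × 0.903890 = 127.3194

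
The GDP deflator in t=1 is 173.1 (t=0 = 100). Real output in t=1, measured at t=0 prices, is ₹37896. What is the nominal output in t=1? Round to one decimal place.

Nominal = Real × (Index/100) = 37896 × (173.1/100)
        = 37896 × 1.731 = 65597.9760

65598.0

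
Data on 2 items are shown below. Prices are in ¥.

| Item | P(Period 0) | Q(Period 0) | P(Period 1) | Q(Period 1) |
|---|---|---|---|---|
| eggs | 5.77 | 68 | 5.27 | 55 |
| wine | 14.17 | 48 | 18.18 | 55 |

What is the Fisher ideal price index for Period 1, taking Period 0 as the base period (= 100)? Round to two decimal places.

116.18

Laspeyres component (base-period weights):
ΣP(Period 1)Q(Period 0) = 5.27×68 + 18.18×48 = 358.36 + 872.64 = 1231
ΣP(Period 0)Q(Period 0) = 5.77×68 + 14.17×48 = 392.36 + 680.16 = 1072.52
L = 1231 / 1072.52 × 100 = 114.7764
Paasche component (current-period weights):
ΣP(Period 1)Q(Period 1) = 5.27×55 + 18.18×55 = 289.85 + 999.9 = 1289.75
ΣP(Period 0)Q(Period 1) = 5.77×55 + 14.17×55 = 317.35 + 779.35 = 1096.7
P = 1289.75 / 1096.7 × 100 = 117.6028
Fisher = √(L × P) = √(114.7764 × 117.6028) = 116.1810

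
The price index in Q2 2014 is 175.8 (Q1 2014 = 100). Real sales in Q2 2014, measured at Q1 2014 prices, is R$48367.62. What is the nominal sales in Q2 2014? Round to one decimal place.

85030.3

Nominal = Real × (Index/100) = 48367.62 × (175.8/100)
        = 48367.62 × 1.758 = 85030.2760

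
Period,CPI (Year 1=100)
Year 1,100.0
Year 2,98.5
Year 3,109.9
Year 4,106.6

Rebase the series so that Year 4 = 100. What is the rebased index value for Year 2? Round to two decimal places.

Rebased(Year 2) = 98.5 / 106.6 × 100 = 92.4015

92.40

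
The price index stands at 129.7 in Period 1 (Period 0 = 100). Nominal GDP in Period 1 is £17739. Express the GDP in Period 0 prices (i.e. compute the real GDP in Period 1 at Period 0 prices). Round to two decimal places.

13676.95

Real = Nominal ÷ (Index/100) = 17739 ÷ (129.7/100)
     = 17739 ÷ 1.297 = 13676.9468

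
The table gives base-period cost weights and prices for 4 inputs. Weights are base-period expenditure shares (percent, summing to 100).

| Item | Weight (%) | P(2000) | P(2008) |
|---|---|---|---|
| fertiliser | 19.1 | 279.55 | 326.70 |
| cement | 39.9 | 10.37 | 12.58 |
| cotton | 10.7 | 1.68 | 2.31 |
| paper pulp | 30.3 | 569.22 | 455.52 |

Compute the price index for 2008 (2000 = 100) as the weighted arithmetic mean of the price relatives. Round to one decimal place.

fertiliser: 19.1 × (326.70/279.55) = 19.1 × 1.168664 = 22.3215
cement: 39.9 × (12.58/10.37) = 39.9 × 1.213115 = 48.4033
cotton: 10.7 × (2.31/1.68) = 10.7 × 1.375000 = 14.7125
paper pulp: 30.3 × (455.52/569.22) = 30.3 × 0.800253 = 24.2477
Index = Σ wᵢ·(p₁ᵢ/p₀ᵢ) = 22.3215 + 48.4033 + 14.7125 + 24.2477 = 109.6849

109.7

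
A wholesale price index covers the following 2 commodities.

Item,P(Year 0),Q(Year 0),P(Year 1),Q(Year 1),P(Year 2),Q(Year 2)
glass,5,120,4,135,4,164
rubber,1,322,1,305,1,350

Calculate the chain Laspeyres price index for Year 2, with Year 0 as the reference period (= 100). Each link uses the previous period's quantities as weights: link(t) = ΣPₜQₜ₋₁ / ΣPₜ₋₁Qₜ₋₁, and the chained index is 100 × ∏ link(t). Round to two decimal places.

Link Year 0→Year 1:
ΣP(Year 1)Q(Year 0) = 4×120 + 1×322 = 480 + 322 = 802
ΣP(Year 0)Q(Year 0) = 5×120 + 1×322 = 600 + 322 = 922
link = 802/922 = 0.869848
Link Year 1→Year 2:
ΣP(Year 2)Q(Year 1) = 4×135 + 1×305 = 540 + 305 = 845
ΣP(Year 1)Q(Year 1) = 4×135 + 1×305 = 540 + 305 = 845
link = 845/845 = 1.000000
Chained index = 100 × 0.869848 × 1.000000 = 86.9848

86.98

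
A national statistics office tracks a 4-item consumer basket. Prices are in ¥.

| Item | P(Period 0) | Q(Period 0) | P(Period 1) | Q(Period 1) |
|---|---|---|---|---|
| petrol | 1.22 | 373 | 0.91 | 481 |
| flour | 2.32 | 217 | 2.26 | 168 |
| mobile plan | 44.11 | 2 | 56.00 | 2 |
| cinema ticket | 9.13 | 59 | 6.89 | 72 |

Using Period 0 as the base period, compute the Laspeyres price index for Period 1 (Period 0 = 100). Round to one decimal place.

85.0

Laspeyres price index uses base-period quantities as weights.
ΣP(Period 1)·Q(Period 0) = 0.91×373 + 2.26×217 + 56.00×2 + 6.89×59 = 339.43 + 490.42 + 112 + 406.51 = 1348.36
ΣP(Period 0)·Q(Period 0) = 1.22×373 + 2.32×217 + 44.11×2 + 9.13×59 = 455.06 + 503.44 + 88.22 + 538.67 = 1585.39
Index = 1348.36 / 1585.39 × 100 = 85.0491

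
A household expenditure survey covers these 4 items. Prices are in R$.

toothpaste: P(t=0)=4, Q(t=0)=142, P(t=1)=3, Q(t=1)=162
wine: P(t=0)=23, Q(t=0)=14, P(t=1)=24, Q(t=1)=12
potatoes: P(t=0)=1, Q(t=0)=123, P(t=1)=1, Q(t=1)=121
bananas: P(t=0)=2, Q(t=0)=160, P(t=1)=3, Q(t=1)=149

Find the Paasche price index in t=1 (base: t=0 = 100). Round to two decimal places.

Paasche price index uses current-period quantities as weights.
ΣP(t=1)·Q(t=1) = 3×162 + 24×12 + 1×121 + 3×149 = 486 + 288 + 121 + 447 = 1342
ΣP(t=0)·Q(t=1) = 4×162 + 23×12 + 1×121 + 2×149 = 648 + 276 + 121 + 298 = 1343
Index = 1342 / 1343 × 100 = 99.9255

99.93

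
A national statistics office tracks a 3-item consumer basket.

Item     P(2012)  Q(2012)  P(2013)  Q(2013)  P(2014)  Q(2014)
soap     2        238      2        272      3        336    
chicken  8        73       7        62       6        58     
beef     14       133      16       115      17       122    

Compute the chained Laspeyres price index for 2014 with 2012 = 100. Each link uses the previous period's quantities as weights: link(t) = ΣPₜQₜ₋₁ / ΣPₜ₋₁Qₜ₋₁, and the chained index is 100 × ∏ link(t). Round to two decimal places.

118.90

Link 2012→2013:
ΣP(2013)Q(2012) = 2×238 + 7×73 + 16×133 = 476 + 511 + 2128 = 3115
ΣP(2012)Q(2012) = 2×238 + 8×73 + 14×133 = 476 + 584 + 1862 = 2922
link = 3115/2922 = 1.066051
Link 2013→2014:
ΣP(2014)Q(2013) = 3×272 + 6×62 + 17×115 = 816 + 372 + 1955 = 3143
ΣP(2013)Q(2013) = 2×272 + 7×62 + 16×115 = 544 + 434 + 1840 = 2818
link = 3143/2818 = 1.115330
Chained index = 100 × 1.066051 × 1.115330 = 118.8998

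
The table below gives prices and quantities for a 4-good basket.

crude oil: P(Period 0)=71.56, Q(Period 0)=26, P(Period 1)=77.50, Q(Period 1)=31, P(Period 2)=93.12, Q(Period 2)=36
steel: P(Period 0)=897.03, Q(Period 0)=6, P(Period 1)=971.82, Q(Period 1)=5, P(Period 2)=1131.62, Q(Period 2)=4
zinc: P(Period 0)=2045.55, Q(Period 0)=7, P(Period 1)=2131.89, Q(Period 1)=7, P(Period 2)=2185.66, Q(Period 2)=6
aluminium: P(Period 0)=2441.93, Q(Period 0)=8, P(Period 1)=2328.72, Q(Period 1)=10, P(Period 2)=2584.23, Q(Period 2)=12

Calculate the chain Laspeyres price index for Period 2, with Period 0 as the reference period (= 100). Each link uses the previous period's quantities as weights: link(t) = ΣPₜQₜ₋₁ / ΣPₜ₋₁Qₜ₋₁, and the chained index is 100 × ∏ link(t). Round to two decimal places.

Link Period 0→Period 1:
ΣP(Period 1)Q(Period 0) = 77.50×26 + 971.82×6 + 2131.89×7 + 2328.72×8 = 2015 + 5830.92 + 14923.23 + 18629.76 = 41398.91
ΣP(Period 0)Q(Period 0) = 71.56×26 + 897.03×6 + 2045.55×7 + 2441.93×8 = 1860.56 + 5382.18 + 14318.85 + 19535.44 = 41097.03
link = 41398.91/41097.03 = 1.007346
Link Period 1→Period 2:
ΣP(Period 2)Q(Period 1) = 93.12×31 + 1131.62×5 + 2185.66×7 + 2584.23×10 = 2886.72 + 5658.1 + 15299.62 + 25842.3 = 49686.74
ΣP(Period 1)Q(Period 1) = 77.50×31 + 971.82×5 + 2131.89×7 + 2328.72×10 = 2402.5 + 4859.1 + 14923.23 + 23287.2 = 45472.03
link = 49686.74/45472.03 = 1.092688
Chained index = 100 × 1.007346 × 1.092688 = 110.0714

110.07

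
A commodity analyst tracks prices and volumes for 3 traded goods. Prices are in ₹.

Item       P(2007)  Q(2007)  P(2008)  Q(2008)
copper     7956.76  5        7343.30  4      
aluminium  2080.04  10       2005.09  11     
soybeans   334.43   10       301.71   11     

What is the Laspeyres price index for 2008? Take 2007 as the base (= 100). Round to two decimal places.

Laspeyres price index uses base-period quantities as weights.
ΣP(2008)·Q(2007) = 7343.30×5 + 2005.09×10 + 301.71×10 = 36716.5 + 20050.9 + 3017.1 = 59784.5
ΣP(2007)·Q(2007) = 7956.76×5 + 2080.04×10 + 334.43×10 = 39783.8 + 20800.4 + 3344.3 = 63928.5
Index = 59784.5 / 63928.5 × 100 = 93.5178

93.52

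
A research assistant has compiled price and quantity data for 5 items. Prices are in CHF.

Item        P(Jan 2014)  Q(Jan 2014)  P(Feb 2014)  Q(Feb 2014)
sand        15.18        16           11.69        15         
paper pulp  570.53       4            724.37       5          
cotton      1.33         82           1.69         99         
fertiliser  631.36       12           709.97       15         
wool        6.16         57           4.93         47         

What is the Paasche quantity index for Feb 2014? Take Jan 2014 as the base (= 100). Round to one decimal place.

123.5

Paasche quantity index uses current-period prices as weights.
ΣP(Feb 2014)·Q(Feb 2014) = 11.69×15 + 724.37×5 + 1.69×99 + 709.97×15 + 4.93×47 = 175.35 + 3621.85 + 167.31 + 10649.55 + 231.71 = 14845.77
ΣP(Feb 2014)·Q(Jan 2014) = 11.69×16 + 724.37×4 + 1.69×82 + 709.97×12 + 4.93×57 = 187.04 + 2897.48 + 138.58 + 8519.64 + 281.01 = 12023.75
Index = 14845.77 / 12023.75 × 100 = 123.4704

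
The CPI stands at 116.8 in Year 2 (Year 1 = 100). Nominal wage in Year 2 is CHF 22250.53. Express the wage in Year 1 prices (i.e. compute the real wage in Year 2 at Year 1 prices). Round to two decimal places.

19050.11

Real = Nominal ÷ (Index/100) = 22250.53 ÷ (116.8/100)
     = 22250.53 ÷ 1.168 = 19050.1113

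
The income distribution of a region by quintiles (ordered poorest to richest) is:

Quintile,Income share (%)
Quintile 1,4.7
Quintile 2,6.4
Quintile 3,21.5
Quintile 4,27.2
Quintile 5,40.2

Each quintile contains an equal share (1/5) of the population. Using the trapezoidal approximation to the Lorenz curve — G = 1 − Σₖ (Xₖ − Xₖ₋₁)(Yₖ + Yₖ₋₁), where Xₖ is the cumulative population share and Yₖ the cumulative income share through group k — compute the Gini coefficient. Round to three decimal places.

0.367

Cumulative income shares Yₖ: 0.0470, 0.1110, 0.3260, 0.5980, 1.0000
Σ (Xₖ−Xₖ₋₁)(Yₖ+Yₖ₋₁) = (1/5)(0.0470+0.0000) + (1/5)(0.1110+0.0470) + (1/5)(0.3260+0.1110) + (1/5)(0.5980+0.3260) + (1/5)(1.0000+0.5980)
  = 0.0094 + 0.0316 + 0.0874 + 0.1848 + 0.3196 = 0.6328
G = 1 − 0.6328 = 0.3672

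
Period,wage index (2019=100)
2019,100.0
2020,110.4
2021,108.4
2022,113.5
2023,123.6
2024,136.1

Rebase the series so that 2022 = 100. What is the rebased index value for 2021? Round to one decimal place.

Rebased(2021) = 108.4 / 113.5 × 100 = 95.5066

95.5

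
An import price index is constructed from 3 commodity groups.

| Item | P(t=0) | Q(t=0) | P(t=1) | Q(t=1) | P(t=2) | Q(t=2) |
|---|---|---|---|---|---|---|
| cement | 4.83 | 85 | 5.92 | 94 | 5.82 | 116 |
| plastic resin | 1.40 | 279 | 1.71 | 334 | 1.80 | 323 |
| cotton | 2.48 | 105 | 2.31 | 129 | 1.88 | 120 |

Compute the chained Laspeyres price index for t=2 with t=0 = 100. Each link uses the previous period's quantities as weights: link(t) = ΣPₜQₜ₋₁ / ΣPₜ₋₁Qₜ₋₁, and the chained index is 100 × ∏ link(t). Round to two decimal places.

112.38

Link t=0→t=1:
ΣP(t=1)Q(t=0) = 5.92×85 + 1.71×279 + 2.31×105 = 503.2 + 477.09 + 242.55 = 1222.84
ΣP(t=0)Q(t=0) = 4.83×85 + 1.40×279 + 2.48×105 = 410.55 + 390.6 + 260.4 = 1061.55
link = 1222.84/1061.55 = 1.151938
Link t=1→t=2:
ΣP(t=2)Q(t=1) = 5.82×94 + 1.80×334 + 1.88×129 = 547.08 + 601.2 + 242.52 = 1390.8
ΣP(t=1)Q(t=1) = 5.92×94 + 1.71×334 + 2.31×129 = 556.48 + 571.14 + 297.99 = 1425.61
link = 1390.8/1425.61 = 0.975582
Chained index = 100 × 1.151938 × 0.975582 = 112.3811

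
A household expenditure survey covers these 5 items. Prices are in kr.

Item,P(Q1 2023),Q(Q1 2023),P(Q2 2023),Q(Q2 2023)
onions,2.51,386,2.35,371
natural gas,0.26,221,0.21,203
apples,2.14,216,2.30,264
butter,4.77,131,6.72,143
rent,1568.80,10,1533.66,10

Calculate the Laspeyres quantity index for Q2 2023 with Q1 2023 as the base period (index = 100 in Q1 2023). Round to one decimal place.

100.7

Laspeyres quantity index uses base-period prices as weights.
ΣP(Q1 2023)·Q(Q2 2023) = 2.51×371 + 0.26×203 + 2.14×264 + 4.77×143 + 1568.80×10 = 931.21 + 52.78 + 564.96 + 682.11 + 15688 = 17919.06
ΣP(Q1 2023)·Q(Q1 2023) = 2.51×386 + 0.26×221 + 2.14×216 + 4.77×131 + 1568.80×10 = 968.86 + 57.46 + 462.24 + 624.87 + 15688 = 17801.43
Index = 17919.06 / 17801.43 × 100 = 100.6608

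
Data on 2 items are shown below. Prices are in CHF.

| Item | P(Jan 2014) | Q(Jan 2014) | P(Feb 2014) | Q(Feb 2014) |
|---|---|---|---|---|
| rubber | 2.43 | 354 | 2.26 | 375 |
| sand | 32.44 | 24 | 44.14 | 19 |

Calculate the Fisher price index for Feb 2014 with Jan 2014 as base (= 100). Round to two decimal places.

Laspeyres component (base-period weights):
ΣP(Feb 2014)Q(Jan 2014) = 2.26×354 + 44.14×24 = 800.04 + 1059.36 = 1859.4
ΣP(Jan 2014)Q(Jan 2014) = 2.43×354 + 32.44×24 = 860.22 + 778.56 = 1638.78
L = 1859.4 / 1638.78 × 100 = 113.4625
Paasche component (current-period weights):
ΣP(Feb 2014)Q(Feb 2014) = 2.26×375 + 44.14×19 = 847.5 + 838.66 = 1686.16
ΣP(Jan 2014)Q(Feb 2014) = 2.43×375 + 32.44×19 = 911.25 + 616.36 = 1527.61
P = 1686.16 / 1527.61 × 100 = 110.3790
Fisher = √(L × P) = √(113.4625 × 110.3790) = 111.9101

111.91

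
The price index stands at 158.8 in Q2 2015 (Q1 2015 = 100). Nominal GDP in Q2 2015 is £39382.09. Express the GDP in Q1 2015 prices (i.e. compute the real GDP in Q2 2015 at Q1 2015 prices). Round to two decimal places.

24799.80

Real = Nominal ÷ (Index/100) = 39382.09 ÷ (158.8/100)
     = 39382.09 ÷ 1.588 = 24799.8048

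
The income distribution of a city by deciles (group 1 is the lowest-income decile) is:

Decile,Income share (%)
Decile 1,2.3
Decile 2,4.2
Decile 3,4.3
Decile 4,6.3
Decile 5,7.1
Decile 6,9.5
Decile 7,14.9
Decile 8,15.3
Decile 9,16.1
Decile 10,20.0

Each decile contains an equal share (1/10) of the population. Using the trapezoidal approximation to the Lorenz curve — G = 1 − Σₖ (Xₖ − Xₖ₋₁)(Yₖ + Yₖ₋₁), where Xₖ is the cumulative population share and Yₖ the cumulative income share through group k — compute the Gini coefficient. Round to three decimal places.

0.326

Cumulative income shares Yₖ: 0.0230, 0.0650, 0.1080, 0.1710, 0.2420, 0.3370, 0.4860, 0.6390, 0.8000, 1.0000
Σ (Xₖ−Xₖ₋₁)(Yₖ+Yₖ₋₁) = (1/10)(0.0230+0.0000) + (1/10)(0.0650+0.0230) + (1/10)(0.1080+0.0650) + (1/10)(0.1710+0.1080) + (1/10)(0.2420+0.1710) + (1/10)(0.3370+0.2420) + (1/10)(0.4860+0.3370) + (1/10)(0.6390+0.4860) + (1/10)(0.8000+0.6390) + (1/10)(1.0000+0.8000)
  = 0.0023 + 0.0088 + 0.0173 + 0.0279 + 0.0413 + 0.0579 + 0.0823 + 0.1125 + 0.1439 + 0.1800 = 0.6742
G = 1 − 0.6742 = 0.3258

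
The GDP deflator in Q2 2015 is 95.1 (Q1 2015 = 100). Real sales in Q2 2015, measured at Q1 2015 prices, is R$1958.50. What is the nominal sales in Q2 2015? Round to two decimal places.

1862.53

Nominal = Real × (Index/100) = 1958.50 × (95.1/100)
        = 1958.50 × 0.951 = 1862.5335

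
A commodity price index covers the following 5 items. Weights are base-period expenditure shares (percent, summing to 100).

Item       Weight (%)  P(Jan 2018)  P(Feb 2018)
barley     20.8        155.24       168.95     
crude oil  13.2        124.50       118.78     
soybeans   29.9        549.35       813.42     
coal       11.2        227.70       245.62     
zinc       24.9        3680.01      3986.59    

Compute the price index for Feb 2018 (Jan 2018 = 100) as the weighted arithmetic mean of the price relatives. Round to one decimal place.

barley: 20.8 × (168.95/155.24) = 20.8 × 1.088315 = 22.6369
crude oil: 13.2 × (118.78/124.50) = 13.2 × 0.954056 = 12.5935
soybeans: 29.9 × (813.42/549.35) = 29.9 × 1.480695 = 44.2728
coal: 11.2 × (245.62/227.70) = 11.2 × 1.078700 = 12.0814
zinc: 24.9 × (3986.59/3680.01) = 24.9 × 1.083310 = 26.9744
Index = Σ wᵢ·(p₁ᵢ/p₀ᵢ) = 22.6369 + 12.5935 + 44.2728 + 12.0814 + 26.9744 = 118.5591

118.6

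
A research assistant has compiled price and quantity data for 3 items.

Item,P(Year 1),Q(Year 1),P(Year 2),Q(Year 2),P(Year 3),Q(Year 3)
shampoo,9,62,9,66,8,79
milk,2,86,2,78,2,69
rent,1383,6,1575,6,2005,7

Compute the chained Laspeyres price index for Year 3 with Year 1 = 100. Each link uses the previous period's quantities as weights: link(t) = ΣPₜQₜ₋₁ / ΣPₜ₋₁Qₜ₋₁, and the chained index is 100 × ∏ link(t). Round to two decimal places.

Link Year 1→Year 2:
ΣP(Year 2)Q(Year 1) = 9×62 + 2×86 + 1575×6 = 558 + 172 + 9450 = 10180
ΣP(Year 1)Q(Year 1) = 9×62 + 2×86 + 1383×6 = 558 + 172 + 8298 = 9028
link = 10180/9028 = 1.127603
Link Year 2→Year 3:
ΣP(Year 3)Q(Year 2) = 8×66 + 2×78 + 2005×6 = 528 + 156 + 12030 = 12714
ΣP(Year 2)Q(Year 2) = 9×66 + 2×78 + 1575×6 = 594 + 156 + 9450 = 10200
link = 12714/10200 = 1.246471
Chained index = 100 × 1.127603 × 1.246471 = 140.5524

140.55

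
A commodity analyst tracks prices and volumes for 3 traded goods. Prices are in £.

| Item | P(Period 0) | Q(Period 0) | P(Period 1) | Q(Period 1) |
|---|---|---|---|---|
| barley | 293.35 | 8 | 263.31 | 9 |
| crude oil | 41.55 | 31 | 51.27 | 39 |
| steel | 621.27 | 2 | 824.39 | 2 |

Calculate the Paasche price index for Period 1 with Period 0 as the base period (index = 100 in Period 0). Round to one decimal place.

109.4

Paasche price index uses current-period quantities as weights.
ΣP(Period 1)·Q(Period 1) = 263.31×9 + 51.27×39 + 824.39×2 = 2369.79 + 1999.53 + 1648.78 = 6018.1
ΣP(Period 0)·Q(Period 1) = 293.35×9 + 41.55×39 + 621.27×2 = 2640.15 + 1620.45 + 1242.54 = 5503.14
Index = 6018.1 / 5503.14 × 100 = 109.3576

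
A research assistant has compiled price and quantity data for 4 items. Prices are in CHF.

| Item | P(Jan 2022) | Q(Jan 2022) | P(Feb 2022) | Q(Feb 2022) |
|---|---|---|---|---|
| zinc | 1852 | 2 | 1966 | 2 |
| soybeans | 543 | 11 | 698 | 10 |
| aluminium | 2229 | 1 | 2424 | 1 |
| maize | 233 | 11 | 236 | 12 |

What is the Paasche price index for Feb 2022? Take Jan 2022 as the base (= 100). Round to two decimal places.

Paasche price index uses current-period quantities as weights.
ΣP(Feb 2022)·Q(Feb 2022) = 1966×2 + 698×10 + 2424×1 + 236×12 = 3932 + 6980 + 2424 + 2832 = 16168
ΣP(Jan 2022)·Q(Feb 2022) = 1852×2 + 543×10 + 2229×1 + 233×12 = 3704 + 5430 + 2229 + 2796 = 14159
Index = 16168 / 14159 × 100 = 114.1889

114.19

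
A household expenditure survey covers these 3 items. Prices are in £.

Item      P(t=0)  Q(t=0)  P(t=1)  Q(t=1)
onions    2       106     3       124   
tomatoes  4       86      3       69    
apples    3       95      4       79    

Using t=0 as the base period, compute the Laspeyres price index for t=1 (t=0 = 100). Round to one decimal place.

Laspeyres price index uses base-period quantities as weights.
ΣP(t=1)·Q(t=0) = 3×106 + 3×86 + 4×95 = 318 + 258 + 380 = 956
ΣP(t=0)·Q(t=0) = 2×106 + 4×86 + 3×95 = 212 + 344 + 285 = 841
Index = 956 / 841 × 100 = 113.6742

113.7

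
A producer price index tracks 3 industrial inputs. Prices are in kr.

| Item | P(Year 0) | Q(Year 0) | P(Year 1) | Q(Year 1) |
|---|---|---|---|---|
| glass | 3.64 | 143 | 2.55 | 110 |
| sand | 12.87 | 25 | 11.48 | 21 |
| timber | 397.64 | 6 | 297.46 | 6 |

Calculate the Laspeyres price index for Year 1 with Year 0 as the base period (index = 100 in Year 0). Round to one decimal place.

75.5

Laspeyres price index uses base-period quantities as weights.
ΣP(Year 1)·Q(Year 0) = 2.55×143 + 11.48×25 + 297.46×6 = 364.65 + 287 + 1784.76 = 2436.41
ΣP(Year 0)·Q(Year 0) = 3.64×143 + 12.87×25 + 397.64×6 = 520.52 + 321.75 + 2385.84 = 3228.11
Index = 2436.41 / 3228.11 × 100 = 75.4748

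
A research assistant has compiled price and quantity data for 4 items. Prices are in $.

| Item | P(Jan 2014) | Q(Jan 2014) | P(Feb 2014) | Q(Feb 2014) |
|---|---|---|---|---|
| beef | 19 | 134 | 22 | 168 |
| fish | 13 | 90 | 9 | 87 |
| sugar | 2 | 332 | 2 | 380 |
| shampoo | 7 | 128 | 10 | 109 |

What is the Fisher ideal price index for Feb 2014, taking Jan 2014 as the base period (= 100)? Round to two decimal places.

108.17

Laspeyres component (base-period weights):
ΣP(Feb 2014)Q(Jan 2014) = 22×134 + 9×90 + 2×332 + 10×128 = 2948 + 810 + 664 + 1280 = 5702
ΣP(Jan 2014)Q(Jan 2014) = 19×134 + 13×90 + 2×332 + 7×128 = 2546 + 1170 + 664 + 896 = 5276
L = 5702 / 5276 × 100 = 108.0743
Paasche component (current-period weights):
ΣP(Feb 2014)Q(Feb 2014) = 22×168 + 9×87 + 2×380 + 10×109 = 3696 + 783 + 760 + 1090 = 6329
ΣP(Jan 2014)Q(Feb 2014) = 19×168 + 13×87 + 2×380 + 7×109 = 3192 + 1131 + 760 + 763 = 5846
P = 6329 / 5846 × 100 = 108.2621
Fisher = √(L × P) = √(108.0743 × 108.2621) = 108.1681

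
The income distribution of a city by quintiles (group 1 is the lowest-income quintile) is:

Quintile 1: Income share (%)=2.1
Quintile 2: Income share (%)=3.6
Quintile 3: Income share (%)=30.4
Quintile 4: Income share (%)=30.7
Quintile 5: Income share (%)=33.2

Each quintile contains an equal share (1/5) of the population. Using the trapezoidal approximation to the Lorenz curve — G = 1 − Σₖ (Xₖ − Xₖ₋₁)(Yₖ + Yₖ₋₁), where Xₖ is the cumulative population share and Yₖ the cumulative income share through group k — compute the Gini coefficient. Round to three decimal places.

Cumulative income shares Yₖ: 0.0210, 0.0570, 0.3610, 0.6680, 1.0000
Σ (Xₖ−Xₖ₋₁)(Yₖ+Yₖ₋₁) = (1/5)(0.0210+0.0000) + (1/5)(0.0570+0.0210) + (1/5)(0.3610+0.0570) + (1/5)(0.6680+0.3610) + (1/5)(1.0000+0.6680)
  = 0.0042 + 0.0156 + 0.0836 + 0.2058 + 0.3336 = 0.6428
G = 1 − 0.6428 = 0.3572

0.357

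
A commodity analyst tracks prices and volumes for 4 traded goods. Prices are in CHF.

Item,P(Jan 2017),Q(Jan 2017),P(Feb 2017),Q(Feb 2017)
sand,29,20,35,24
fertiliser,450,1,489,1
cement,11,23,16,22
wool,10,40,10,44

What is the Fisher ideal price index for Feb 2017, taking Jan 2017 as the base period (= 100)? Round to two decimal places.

Laspeyres component (base-period weights):
ΣP(Feb 2017)Q(Jan 2017) = 35×20 + 489×1 + 16×23 + 10×40 = 700 + 489 + 368 + 400 = 1957
ΣP(Jan 2017)Q(Jan 2017) = 29×20 + 450×1 + 11×23 + 10×40 = 580 + 450 + 253 + 400 = 1683
L = 1957 / 1683 × 100 = 116.2805
Paasche component (current-period weights):
ΣP(Feb 2017)Q(Feb 2017) = 35×24 + 489×1 + 16×22 + 10×44 = 840 + 489 + 352 + 440 = 2121
ΣP(Jan 2017)Q(Feb 2017) = 29×24 + 450×1 + 11×22 + 10×44 = 696 + 450 + 242 + 440 = 1828
P = 2121 / 1828 × 100 = 116.0284
Fisher = √(L × P) = √(116.2805 × 116.0284) = 116.1544

116.15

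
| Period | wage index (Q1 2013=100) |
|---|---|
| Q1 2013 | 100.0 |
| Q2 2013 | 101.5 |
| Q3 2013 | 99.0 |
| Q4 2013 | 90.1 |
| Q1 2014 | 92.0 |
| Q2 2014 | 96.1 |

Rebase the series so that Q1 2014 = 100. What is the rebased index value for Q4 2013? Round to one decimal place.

Rebased(Q4 2013) = 90.1 / 92.0 × 100 = 97.9348

97.9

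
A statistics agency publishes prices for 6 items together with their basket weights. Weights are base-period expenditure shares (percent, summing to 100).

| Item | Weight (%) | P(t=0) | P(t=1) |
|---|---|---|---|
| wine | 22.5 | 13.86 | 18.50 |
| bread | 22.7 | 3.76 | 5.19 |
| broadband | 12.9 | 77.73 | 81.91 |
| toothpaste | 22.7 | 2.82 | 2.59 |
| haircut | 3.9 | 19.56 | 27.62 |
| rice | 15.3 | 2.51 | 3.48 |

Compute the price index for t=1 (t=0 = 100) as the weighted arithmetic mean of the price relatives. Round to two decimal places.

122.53

wine: 22.5 × (18.50/13.86) = 22.5 × 1.334776 = 30.0325
bread: 22.7 × (5.19/3.76) = 22.7 × 1.380319 = 31.3332
broadband: 12.9 × (81.91/77.73) = 12.9 × 1.053776 = 13.5937
toothpaste: 22.7 × (2.59/2.82) = 22.7 × 0.918440 = 20.8486
haircut: 3.9 × (27.62/19.56) = 3.9 × 1.412065 = 5.5071
rice: 15.3 × (3.48/2.51) = 15.3 × 1.386454 = 21.2127
Index = Σ wᵢ·(p₁ᵢ/p₀ᵢ) = 30.0325 + 31.3332 + 13.5937 + 20.8486 + 5.5071 + 21.2127 = 122.5278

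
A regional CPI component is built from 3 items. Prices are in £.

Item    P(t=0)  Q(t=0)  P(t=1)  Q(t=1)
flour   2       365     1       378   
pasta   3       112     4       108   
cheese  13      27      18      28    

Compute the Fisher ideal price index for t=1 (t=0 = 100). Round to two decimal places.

Laspeyres component (base-period weights):
ΣP(t=1)Q(t=0) = 1×365 + 4×112 + 18×27 = 365 + 448 + 486 = 1299
ΣP(t=0)Q(t=0) = 2×365 + 3×112 + 13×27 = 730 + 336 + 351 = 1417
L = 1299 / 1417 × 100 = 91.6725
Paasche component (current-period weights):
ΣP(t=1)Q(t=1) = 1×378 + 4×108 + 18×28 = 378 + 432 + 504 = 1314
ΣP(t=0)Q(t=1) = 2×378 + 3×108 + 13×28 = 756 + 324 + 364 = 1444
P = 1314 / 1444 × 100 = 90.9972
Fisher = √(L × P) = √(91.6725 × 90.9972) = 91.3343

91.33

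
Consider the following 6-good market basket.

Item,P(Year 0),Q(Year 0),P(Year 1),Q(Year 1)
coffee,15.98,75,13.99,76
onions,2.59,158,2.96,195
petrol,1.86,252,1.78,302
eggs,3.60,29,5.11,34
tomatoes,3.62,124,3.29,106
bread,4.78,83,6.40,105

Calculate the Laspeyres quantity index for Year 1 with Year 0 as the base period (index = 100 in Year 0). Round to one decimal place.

Laspeyres quantity index uses base-period prices as weights.
ΣP(Year 0)·Q(Year 1) = 15.98×76 + 2.59×195 + 1.86×302 + 3.60×34 + 3.62×106 + 4.78×105 = 1214.48 + 505.05 + 561.72 + 122.4 + 383.72 + 501.9 = 3289.27
ΣP(Year 0)·Q(Year 0) = 15.98×75 + 2.59×158 + 1.86×252 + 3.60×29 + 3.62×124 + 4.78×83 = 1198.5 + 409.22 + 468.72 + 104.4 + 448.88 + 396.74 = 3026.46
Index = 3289.27 / 3026.46 × 100 = 108.6837

108.7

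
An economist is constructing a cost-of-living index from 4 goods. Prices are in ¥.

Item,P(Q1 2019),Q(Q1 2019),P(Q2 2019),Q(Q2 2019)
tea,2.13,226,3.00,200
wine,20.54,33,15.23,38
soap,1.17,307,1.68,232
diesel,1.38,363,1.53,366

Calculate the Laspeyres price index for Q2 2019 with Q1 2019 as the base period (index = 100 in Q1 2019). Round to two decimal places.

Laspeyres price index uses base-period quantities as weights.
ΣP(Q2 2019)·Q(Q1 2019) = 3.00×226 + 15.23×33 + 1.68×307 + 1.53×363 = 678 + 502.59 + 515.76 + 555.39 = 2251.74
ΣP(Q1 2019)·Q(Q1 2019) = 2.13×226 + 20.54×33 + 1.17×307 + 1.38×363 = 481.38 + 677.82 + 359.19 + 500.94 = 2019.33
Index = 2251.74 / 2019.33 × 100 = 111.5093

111.51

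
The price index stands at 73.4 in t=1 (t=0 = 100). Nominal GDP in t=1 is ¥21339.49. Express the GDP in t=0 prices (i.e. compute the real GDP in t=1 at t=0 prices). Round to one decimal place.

29072.9

Real = Nominal ÷ (Index/100) = 21339.49 ÷ (73.4/100)
     = 21339.49 ÷ 0.734 = 29072.8747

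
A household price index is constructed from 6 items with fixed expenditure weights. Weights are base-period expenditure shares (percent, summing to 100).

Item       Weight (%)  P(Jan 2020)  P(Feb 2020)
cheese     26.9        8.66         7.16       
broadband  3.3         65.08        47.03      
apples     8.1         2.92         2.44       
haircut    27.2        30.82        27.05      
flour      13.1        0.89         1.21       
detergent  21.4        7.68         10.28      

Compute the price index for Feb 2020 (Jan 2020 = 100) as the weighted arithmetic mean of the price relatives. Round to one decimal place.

cheese: 26.9 × (7.16/8.66) = 26.9 × 0.826790 = 22.2406
broadband: 3.3 × (47.03/65.08) = 3.3 × 0.722649 = 2.3847
apples: 8.1 × (2.44/2.92) = 8.1 × 0.835616 = 6.7685
haircut: 27.2 × (27.05/30.82) = 27.2 × 0.877677 = 23.8728
flour: 13.1 × (1.21/0.89) = 13.1 × 1.359551 = 17.8101
detergent: 21.4 × (10.28/7.68) = 21.4 × 1.338542 = 28.6448
Index = Σ wᵢ·(p₁ᵢ/p₀ᵢ) = 22.2406 + 2.3847 + 6.7685 + 23.8728 + 17.8101 + 28.6448 = 101.7216

101.7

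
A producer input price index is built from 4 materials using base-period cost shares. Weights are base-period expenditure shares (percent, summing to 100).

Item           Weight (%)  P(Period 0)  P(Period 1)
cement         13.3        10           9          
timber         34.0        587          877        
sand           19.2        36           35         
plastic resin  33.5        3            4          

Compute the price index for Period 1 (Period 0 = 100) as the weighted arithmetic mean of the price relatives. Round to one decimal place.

cement: 13.3 × (9/10) = 13.3 × 0.900000 = 11.9700
timber: 34.0 × (877/587) = 34.0 × 1.494037 = 50.7973
sand: 19.2 × (35/36) = 19.2 × 0.972222 = 18.6667
plastic resin: 33.5 × (4/3) = 33.5 × 1.333333 = 44.6667
Index = Σ wᵢ·(p₁ᵢ/p₀ᵢ) = 11.9700 + 50.7973 + 18.6667 + 44.6667 = 126.1006

126.1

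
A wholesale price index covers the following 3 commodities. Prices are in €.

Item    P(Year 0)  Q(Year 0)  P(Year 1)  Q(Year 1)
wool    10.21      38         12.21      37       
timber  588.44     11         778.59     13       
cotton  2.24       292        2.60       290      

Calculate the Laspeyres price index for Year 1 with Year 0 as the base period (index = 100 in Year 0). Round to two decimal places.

Laspeyres price index uses base-period quantities as weights.
ΣP(Year 1)·Q(Year 0) = 12.21×38 + 778.59×11 + 2.60×292 = 463.98 + 8564.49 + 759.2 = 9787.67
ΣP(Year 0)·Q(Year 0) = 10.21×38 + 588.44×11 + 2.24×292 = 387.98 + 6472.84 + 654.08 = 7514.9
Index = 9787.67 / 7514.9 × 100 = 130.2435

130.24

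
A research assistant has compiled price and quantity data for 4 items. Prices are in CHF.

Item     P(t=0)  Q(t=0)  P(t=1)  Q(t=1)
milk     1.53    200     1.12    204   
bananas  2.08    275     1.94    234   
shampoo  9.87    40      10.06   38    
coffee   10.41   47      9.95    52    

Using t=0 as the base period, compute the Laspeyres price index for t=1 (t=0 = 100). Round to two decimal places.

Laspeyres price index uses base-period quantities as weights.
ΣP(t=1)·Q(t=0) = 1.12×200 + 1.94×275 + 10.06×40 + 9.95×47 = 224 + 533.5 + 402.4 + 467.65 = 1627.55
ΣP(t=0)·Q(t=0) = 1.53×200 + 2.08×275 + 9.87×40 + 10.41×47 = 306 + 572 + 394.8 + 489.27 = 1762.07
Index = 1627.55 / 1762.07 × 100 = 92.3658

92.37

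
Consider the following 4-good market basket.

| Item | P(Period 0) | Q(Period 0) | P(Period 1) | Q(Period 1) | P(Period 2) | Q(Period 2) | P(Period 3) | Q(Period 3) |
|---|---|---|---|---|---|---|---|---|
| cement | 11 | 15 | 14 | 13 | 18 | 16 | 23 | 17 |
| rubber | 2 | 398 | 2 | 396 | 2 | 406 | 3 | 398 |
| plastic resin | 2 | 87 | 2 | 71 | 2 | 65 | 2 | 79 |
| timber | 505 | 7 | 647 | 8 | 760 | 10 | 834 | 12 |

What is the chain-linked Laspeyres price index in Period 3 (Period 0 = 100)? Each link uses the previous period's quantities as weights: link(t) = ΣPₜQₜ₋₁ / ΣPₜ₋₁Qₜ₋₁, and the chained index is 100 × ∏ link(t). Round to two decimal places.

Link Period 0→Period 1:
ΣP(Period 1)Q(Period 0) = 14×15 + 2×398 + 2×87 + 647×7 = 210 + 796 + 174 + 4529 = 5709
ΣP(Period 0)Q(Period 0) = 11×15 + 2×398 + 2×87 + 505×7 = 165 + 796 + 174 + 3535 = 4670
link = 5709/4670 = 1.222484
Link Period 1→Period 2:
ΣP(Period 2)Q(Period 1) = 18×13 + 2×396 + 2×71 + 760×8 = 234 + 792 + 142 + 6080 = 7248
ΣP(Period 1)Q(Period 1) = 14×13 + 2×396 + 2×71 + 647×8 = 182 + 792 + 142 + 5176 = 6292
link = 7248/6292 = 1.151939
Link Period 2→Period 3:
ΣP(Period 3)Q(Period 2) = 23×16 + 3×406 + 2×65 + 834×10 = 368 + 1218 + 130 + 8340 = 10056
ΣP(Period 2)Q(Period 2) = 18×16 + 2×406 + 2×65 + 760×10 = 288 + 812 + 130 + 7600 = 8830
link = 10056/8830 = 1.138845
Chained index = 100 × 1.222484 × 1.151939 × 1.138845 = 160.3752

160.38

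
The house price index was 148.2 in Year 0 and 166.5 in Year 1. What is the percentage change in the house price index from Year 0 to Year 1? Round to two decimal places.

12.35%

Change = (166.5 − 148.2) / 148.2 × 100
       = 18.3 / 148.2 × 100 = 12.3482%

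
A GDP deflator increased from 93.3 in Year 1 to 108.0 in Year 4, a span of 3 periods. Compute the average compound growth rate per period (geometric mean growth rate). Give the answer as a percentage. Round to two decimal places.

Growth factor = (108.0/93.3)^(1/3) = (1.157556)^(1/3) = 1.049979
Growth rate = 1.049979 − 1 = 0.049979 = 4.9979%

5.00%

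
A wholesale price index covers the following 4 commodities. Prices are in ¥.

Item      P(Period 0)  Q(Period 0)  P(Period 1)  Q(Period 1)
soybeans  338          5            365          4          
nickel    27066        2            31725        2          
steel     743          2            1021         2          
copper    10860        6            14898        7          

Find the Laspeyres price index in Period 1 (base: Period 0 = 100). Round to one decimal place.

Laspeyres price index uses base-period quantities as weights.
ΣP(Period 1)·Q(Period 0) = 365×5 + 31725×2 + 1021×2 + 14898×6 = 1825 + 63450 + 2042 + 89388 = 156705
ΣP(Period 0)·Q(Period 0) = 338×5 + 27066×2 + 743×2 + 10860×6 = 1690 + 54132 + 1486 + 65160 = 122468
Index = 156705 / 122468 × 100 = 127.9559

128.0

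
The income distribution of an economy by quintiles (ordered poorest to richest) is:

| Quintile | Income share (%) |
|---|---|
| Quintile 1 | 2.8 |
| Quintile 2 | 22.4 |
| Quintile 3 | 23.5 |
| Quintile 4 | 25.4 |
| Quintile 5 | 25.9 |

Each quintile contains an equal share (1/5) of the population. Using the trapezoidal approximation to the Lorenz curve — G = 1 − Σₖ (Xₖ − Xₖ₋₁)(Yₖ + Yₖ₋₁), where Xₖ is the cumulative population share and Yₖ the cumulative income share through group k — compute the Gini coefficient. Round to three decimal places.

Cumulative income shares Yₖ: 0.0280, 0.2520, 0.4870, 0.7410, 1.0000
Σ (Xₖ−Xₖ₋₁)(Yₖ+Yₖ₋₁) = (1/5)(0.0280+0.0000) + (1/5)(0.2520+0.0280) + (1/5)(0.4870+0.2520) + (1/5)(0.7410+0.4870) + (1/5)(1.0000+0.7410)
  = 0.0056 + 0.0560 + 0.1478 + 0.2456 + 0.3482 = 0.8032
G = 1 − 0.8032 = 0.1968

0.197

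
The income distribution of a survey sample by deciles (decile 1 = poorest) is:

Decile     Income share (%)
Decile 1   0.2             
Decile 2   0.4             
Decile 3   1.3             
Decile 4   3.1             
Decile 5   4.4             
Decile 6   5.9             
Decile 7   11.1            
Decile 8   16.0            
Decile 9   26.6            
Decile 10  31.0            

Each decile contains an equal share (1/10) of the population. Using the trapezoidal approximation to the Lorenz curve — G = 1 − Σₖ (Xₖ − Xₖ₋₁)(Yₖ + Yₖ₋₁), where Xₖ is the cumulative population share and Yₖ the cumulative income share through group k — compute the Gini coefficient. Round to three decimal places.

0.560

Cumulative income shares Yₖ: 0.0020, 0.0060, 0.0190, 0.0500, 0.0940, 0.1530, 0.2640, 0.4240, 0.6900, 1.0000
Σ (Xₖ−Xₖ₋₁)(Yₖ+Yₖ₋₁) = (1/10)(0.0020+0.0000) + (1/10)(0.0060+0.0020) + (1/10)(0.0190+0.0060) + (1/10)(0.0500+0.0190) + (1/10)(0.0940+0.0500) + (1/10)(0.1530+0.0940) + (1/10)(0.2640+0.1530) + (1/10)(0.4240+0.2640) + (1/10)(0.6900+0.4240) + (1/10)(1.0000+0.6900)
  = 0.0002 + 0.0008 + 0.0025 + 0.0069 + 0.0144 + 0.0247 + 0.0417 + 0.0688 + 0.1114 + 0.1690 = 0.4404
G = 1 − 0.4404 = 0.5596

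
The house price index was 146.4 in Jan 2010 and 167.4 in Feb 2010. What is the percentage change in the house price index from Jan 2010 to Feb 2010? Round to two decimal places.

Change = (167.4 − 146.4) / 146.4 × 100
       = 21.0 / 146.4 × 100 = 14.3443%

14.34%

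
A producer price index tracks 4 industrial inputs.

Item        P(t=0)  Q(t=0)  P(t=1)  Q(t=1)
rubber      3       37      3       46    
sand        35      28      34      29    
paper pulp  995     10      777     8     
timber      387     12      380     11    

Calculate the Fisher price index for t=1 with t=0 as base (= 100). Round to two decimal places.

85.77

Laspeyres component (base-period weights):
ΣP(t=1)Q(t=0) = 3×37 + 34×28 + 777×10 + 380×12 = 111 + 952 + 7770 + 4560 = 13393
ΣP(t=0)Q(t=0) = 3×37 + 35×28 + 995×10 + 387×12 = 111 + 980 + 9950 + 4644 = 15685
L = 13393 / 15685 × 100 = 85.3873
Paasche component (current-period weights):
ΣP(t=1)Q(t=1) = 3×46 + 34×29 + 777×8 + 380×11 = 138 + 986 + 6216 + 4180 = 11520
ΣP(t=0)Q(t=1) = 3×46 + 35×29 + 995×8 + 387×11 = 138 + 1015 + 7960 + 4257 = 13370
P = 11520 / 13370 × 100 = 86.1631
Fisher = √(L × P) = √(85.3873 × 86.1631) = 85.7743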